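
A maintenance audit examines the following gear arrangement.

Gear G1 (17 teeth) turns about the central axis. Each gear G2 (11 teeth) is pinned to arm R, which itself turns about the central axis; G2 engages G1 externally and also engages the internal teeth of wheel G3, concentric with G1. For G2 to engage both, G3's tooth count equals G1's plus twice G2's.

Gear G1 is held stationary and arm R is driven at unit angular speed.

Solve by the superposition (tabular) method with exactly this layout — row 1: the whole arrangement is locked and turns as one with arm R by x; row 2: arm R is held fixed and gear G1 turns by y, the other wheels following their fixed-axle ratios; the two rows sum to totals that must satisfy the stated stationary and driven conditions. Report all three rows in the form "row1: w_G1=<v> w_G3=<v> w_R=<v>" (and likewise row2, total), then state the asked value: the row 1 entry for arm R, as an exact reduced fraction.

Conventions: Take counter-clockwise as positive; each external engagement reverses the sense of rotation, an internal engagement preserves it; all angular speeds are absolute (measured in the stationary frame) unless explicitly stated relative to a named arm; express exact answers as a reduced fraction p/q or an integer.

recognized (axles ride arm R): planetary set, 17/11/39 teeth
row 1 — lock + rotate with arm: ω_sun = ω_ring = ω_arm = x
row 2 — arm fixed, fixed-axis ratios: sun y, ring −(17/39)·y, arm 0
boundary: total ω_sun = x + y = 0 and total ω_arm = x = 1  ⇒  y = -1, x = 1
row 2 ring = −(17/39)·(-1) = 17/39
totals (row 1 + row 2): sun 1 + (-1) = 0, ring 1 + 17/39 = 56/39, arm 1 + 0 = 1
asked cell (row1, arm) = 1

row1: w_G1=1 w_G3=1 w_R=1
row2: w_G1=-1 w_G3=17/39 w_R=0
total: w_G1=0 w_G3=56/39 w_R=1
asked value: 1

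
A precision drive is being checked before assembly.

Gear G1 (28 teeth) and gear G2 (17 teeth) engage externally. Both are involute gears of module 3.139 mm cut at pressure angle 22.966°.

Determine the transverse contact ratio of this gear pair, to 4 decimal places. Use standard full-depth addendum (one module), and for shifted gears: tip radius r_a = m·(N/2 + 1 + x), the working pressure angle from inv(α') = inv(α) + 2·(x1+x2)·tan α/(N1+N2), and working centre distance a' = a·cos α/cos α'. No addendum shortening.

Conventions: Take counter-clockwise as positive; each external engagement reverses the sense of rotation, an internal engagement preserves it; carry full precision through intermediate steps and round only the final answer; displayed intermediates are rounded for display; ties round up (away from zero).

1.4785

recognized (one external pair, fixed centres): single-mesh tooth geometry, m = 3.139, N1 = 28, N2 = 17
base radii: r_b1 = 40.462689, r_b2 = 24.566632
tip radii: r_a1 = 47.085000, r_a2 = 29.820500
no profile shift: α' = α, a' = a
action lengths: √(r_a1²−r_b1²) = 24.078373, √(r_a2²−r_b2²) = 16.903928
base pitch p_b = π·m·cos α = 9.079806
CR = (24.078373 + 16.903928 − 70.627500·sin 22.96600°)/9.079806 = 1.478503
contact ratio ≈ 1.4785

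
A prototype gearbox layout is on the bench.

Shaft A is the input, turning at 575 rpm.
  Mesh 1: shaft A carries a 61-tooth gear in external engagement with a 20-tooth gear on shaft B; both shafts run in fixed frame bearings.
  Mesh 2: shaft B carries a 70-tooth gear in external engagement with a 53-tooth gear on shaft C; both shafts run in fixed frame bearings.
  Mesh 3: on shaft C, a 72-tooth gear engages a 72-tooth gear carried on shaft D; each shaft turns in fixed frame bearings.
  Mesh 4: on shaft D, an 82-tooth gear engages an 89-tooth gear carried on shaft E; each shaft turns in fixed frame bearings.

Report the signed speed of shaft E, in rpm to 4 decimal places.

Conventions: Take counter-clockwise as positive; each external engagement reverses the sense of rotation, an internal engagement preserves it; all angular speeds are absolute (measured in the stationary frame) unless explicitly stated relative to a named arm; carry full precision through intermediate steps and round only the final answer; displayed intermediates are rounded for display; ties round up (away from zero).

topology: fixed-axis compound train — 4 meshes, A→E
mesh 1 [61T→20T]: ω = 575.0000×61/20 = 1753.7500 rpm, sense flips to −
mesh 2 [70T→53T]: ω = 1753.7500×70/53 = 2316.2736 rpm, sense flips to +
mesh 3 [72T→72T]: ω = 2316.2736×72/72 = 2316.2736 rpm, sense flips to −
mesh 4 [82T→89T]: ω = 2316.2736×82/89 = 2134.0948 rpm, sense flips to +
signed output speed = +2134.0948 rpm

+2134.0948 rpm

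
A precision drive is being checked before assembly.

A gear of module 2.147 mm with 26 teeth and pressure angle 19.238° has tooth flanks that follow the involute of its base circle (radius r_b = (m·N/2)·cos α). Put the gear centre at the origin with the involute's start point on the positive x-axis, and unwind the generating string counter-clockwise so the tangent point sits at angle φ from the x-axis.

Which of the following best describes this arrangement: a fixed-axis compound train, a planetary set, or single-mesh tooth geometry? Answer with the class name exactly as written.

single-mesh tooth geometry

class = single-mesh tooth geometry [base-circle involute, m = 2.147, 26T]
classification: single-mesh tooth geometry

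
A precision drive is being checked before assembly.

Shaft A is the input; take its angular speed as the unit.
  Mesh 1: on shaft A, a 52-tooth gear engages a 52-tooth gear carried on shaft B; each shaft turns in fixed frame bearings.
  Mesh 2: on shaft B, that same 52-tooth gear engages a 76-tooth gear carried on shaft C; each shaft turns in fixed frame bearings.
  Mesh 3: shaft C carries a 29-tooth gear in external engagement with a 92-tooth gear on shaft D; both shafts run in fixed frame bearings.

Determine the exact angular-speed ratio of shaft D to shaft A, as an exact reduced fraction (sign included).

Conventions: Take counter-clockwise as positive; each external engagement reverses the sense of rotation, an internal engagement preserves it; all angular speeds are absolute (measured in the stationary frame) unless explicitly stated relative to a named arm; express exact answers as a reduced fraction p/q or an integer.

class = fixed-axis compound train [3 meshes; 3 ratios multiply, 3 sense flips]
mesh 1 [52T→52T]: running ratio 1, sense −
mesh 2 [52T→76T]: running ratio 13/19, sense +
mesh 3 [29T→92T]: running ratio 377/1748, sense −
ω_out/ω_in = -377/1748

-377/1748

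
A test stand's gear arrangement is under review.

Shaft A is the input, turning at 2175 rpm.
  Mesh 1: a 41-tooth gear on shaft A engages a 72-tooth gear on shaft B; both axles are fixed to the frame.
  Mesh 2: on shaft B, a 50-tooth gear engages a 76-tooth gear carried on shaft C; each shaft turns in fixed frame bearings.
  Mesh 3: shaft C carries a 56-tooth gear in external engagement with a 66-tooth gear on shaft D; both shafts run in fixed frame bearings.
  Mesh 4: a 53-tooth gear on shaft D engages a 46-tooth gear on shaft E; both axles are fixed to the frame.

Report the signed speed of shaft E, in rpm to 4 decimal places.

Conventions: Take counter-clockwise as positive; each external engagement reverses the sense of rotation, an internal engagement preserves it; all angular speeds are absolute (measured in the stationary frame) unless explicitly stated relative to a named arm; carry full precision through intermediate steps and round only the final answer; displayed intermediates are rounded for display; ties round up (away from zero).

topology: fixed-axis compound train — 4 meshes, A→E
mesh 1 [41T→72T]: ω = 2175.0000×41/72 = 1238.5417 rpm, sense flips to −
mesh 2 [50T→76T]: ω = 1238.5417×50/76 = 814.8300 rpm, sense flips to +
mesh 3 [56T→66T]: ω = 814.8300×56/66 = 691.3709 rpm, sense flips to −
mesh 4 [53T→46T]: ω = 691.3709×53/46 = 796.5796 rpm, sense flips to +
signed output speed = +796.5796 rpm

+796.5796 rpm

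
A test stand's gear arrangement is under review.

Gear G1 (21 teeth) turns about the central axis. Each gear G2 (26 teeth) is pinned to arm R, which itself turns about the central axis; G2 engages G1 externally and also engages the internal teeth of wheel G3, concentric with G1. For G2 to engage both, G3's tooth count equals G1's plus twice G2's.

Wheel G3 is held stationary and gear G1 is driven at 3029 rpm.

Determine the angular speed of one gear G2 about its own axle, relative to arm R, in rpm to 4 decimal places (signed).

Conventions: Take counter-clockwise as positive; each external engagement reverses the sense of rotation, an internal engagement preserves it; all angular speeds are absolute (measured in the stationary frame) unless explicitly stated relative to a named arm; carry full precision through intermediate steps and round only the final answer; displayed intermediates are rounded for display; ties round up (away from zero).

recognized (axles ride arm R): planetary set, 21/26/73 teeth
normalise by the input: solve with ω_sun = 1, then scale by 3029 rpm
ring teeth: 21 + 2·26 = 73
21(ω_sun−ω_arm) = −73(ω_ring−ω_arm),  ω_ring = 0, ω_sun = 1
21(1−ω_arm) = −73(0−ω_arm)  ⇒  94·ω_arm = 21  ⇒  ω_arm = 21/94
sun–planet mesh: 21·(1−21/94) = −26·(ω_p−ω_arm)  ⇒  ω_p−ω_arm = -1533/2444
scale: ω_p−ω_arm = -1533/2444 × 3029 rpm = -1899.9415 rpm

-1899.9415 rpm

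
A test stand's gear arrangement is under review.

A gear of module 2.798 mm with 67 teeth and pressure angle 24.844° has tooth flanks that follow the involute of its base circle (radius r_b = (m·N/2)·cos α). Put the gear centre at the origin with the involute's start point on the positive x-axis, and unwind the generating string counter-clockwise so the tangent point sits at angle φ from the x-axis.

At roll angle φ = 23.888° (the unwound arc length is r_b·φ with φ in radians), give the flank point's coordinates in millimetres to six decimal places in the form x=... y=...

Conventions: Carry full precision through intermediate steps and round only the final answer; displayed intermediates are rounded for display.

class = single-mesh tooth geometry [base-circle involute, m = 2.798, 67T]
pitch radius r_p = m·N/2 = 2.798·67/2 = 93.733000
base radius r_b = r_p·cos α = 93.733000·cos 24.844° = 85.058488
roll angle φ = 23.888° = 0.41692425 rad
x = r_b·(cos φ + φ·sin φ) = 92.132999
y = r_b·(sin φ − φ·cos φ) = 2.019295

x=92.132999 y=2.019295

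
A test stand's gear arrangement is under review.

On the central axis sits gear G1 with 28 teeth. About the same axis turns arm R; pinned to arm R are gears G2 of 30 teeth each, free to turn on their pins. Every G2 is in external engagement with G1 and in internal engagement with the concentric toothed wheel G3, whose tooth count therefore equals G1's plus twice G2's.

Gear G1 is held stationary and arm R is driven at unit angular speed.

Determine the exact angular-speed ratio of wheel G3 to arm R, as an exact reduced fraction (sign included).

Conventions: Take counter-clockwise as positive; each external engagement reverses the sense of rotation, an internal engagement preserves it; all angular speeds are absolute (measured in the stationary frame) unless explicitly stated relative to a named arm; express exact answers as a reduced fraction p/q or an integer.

29/22

planetary set (28T centre, 30T on arm, 88T internal) — Willis relation
ring teeth: 28 + 2·30 = 88
28(ω_sun−ω_arm) = −88(ω_ring−ω_arm),  ω_sun = 0, ω_arm = 1
ω_ring = 1 − (28/88)(0−1) = 29/22
ω_out/ω_in = 29/22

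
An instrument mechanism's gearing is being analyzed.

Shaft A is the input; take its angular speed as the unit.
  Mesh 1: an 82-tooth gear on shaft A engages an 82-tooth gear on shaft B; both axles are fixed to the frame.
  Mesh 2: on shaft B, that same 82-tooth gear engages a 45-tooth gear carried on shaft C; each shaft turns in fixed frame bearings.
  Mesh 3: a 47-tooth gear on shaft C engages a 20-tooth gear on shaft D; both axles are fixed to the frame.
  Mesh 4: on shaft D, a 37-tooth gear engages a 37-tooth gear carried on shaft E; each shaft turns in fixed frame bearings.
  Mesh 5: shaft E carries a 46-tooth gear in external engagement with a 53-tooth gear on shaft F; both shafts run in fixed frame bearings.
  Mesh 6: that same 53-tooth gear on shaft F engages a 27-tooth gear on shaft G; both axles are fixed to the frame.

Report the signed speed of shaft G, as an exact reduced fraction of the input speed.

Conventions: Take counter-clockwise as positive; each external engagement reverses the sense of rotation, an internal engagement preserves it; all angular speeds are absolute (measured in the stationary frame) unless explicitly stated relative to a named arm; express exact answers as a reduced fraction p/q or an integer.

44321/6075

6-mesh fixed-axis compound train (all bearings frame-fixed)
mesh 1 [82T→82T]: |ω|/ω_in = 1×82/82 = 1, sense flips to −
mesh 2 [82T→45T]: |ω|/ω_in = 1×82/45 = 82/45, sense flips to +
mesh 3 [47T→20T]: |ω|/ω_in = (82/45)×47/20 = 1927/450, sense flips to −
mesh 4 [37T→37T]: |ω|/ω_in = (1927/450)×37/37 = 1927/450, sense flips to +
mesh 5 [46T→53T]: |ω|/ω_in = (1927/450)×46/53 = 44321/11925, sense flips to −
mesh 6 [53T→27T]: |ω|/ω_in = (44321/11925)×53/27 = 44321/6075, sense flips to +
signed output speed (× input speed) = 44321/6075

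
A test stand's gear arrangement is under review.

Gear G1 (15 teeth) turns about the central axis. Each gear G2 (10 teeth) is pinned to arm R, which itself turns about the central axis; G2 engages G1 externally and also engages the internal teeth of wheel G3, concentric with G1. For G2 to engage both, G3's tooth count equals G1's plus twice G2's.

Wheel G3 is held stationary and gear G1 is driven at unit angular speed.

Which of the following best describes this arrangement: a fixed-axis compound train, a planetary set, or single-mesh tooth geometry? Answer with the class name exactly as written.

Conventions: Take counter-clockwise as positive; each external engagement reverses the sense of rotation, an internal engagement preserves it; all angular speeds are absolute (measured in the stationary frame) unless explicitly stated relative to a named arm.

planetary set

recognized (axles ride arm R): planetary set, 15/10/35 teeth
classification: planetary set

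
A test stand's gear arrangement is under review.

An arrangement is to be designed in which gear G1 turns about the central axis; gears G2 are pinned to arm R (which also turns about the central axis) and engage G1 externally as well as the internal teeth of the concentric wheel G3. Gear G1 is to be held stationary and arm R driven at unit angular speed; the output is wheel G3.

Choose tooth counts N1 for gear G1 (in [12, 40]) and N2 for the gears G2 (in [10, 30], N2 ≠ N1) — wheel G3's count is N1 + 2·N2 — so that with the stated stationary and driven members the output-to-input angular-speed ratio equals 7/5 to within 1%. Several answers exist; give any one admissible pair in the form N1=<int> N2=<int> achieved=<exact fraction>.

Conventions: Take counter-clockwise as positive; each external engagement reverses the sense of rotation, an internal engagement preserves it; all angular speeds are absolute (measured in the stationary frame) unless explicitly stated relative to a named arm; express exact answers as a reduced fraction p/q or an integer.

N1=16 N2=12 achieved=7/5

class = planetary set [ratio 7/5 wanted; Willis about the carrier]
Willis with ω_sun = 0: ω_ring/ω_arm = (N1+N3)/N3; set equal to 7/5  ⇒  N3/N1 = 1/(7/5 − 1) = 5/2
N3 = N1 + 2·N2  ⇒  N2/N1 = (N3/N1 − 1)/2 = (5/2 − 1)/2 = 3/4
smallest multiple with N1 ≥ 12 and N2 ≥ 10: k = 4  ⇒  N1 = 4·4 = 16, N2 = 4·3 = 12 (N1 ≤ 40, N2 ≤ 30, N2 ≠ N1 ✓), N3 = 16 + 2·12 = 40
check: (N1+N3)/N3 with N1 = 16, N3 = 40 gives 7/5; |achieved − target| = 0 ≤ 7/500 ✓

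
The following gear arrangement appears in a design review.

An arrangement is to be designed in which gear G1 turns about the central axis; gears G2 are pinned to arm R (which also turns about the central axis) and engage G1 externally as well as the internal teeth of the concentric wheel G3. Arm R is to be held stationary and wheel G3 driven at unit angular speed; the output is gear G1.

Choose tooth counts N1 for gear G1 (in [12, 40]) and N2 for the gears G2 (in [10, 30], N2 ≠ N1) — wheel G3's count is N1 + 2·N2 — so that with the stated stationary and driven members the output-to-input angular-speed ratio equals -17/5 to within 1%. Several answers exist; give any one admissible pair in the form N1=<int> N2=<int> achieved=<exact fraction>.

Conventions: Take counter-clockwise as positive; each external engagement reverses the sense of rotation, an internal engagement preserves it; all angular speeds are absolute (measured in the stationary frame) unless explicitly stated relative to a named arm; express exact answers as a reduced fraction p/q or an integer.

N1=15 N2=18 achieved=-17/5

planetary set to be sized for -17/5 (Willis relation)
Willis with ω_arm = 0: ω_sun/ω_ring = −N3/N1; set equal to -17/5  ⇒  N3/N1 = −(-17/5) = 17/5
N3 = N1 + 2·N2  ⇒  N2/N1 = (N3/N1 − 1)/2 = (17/5 − 1)/2 = 6/5
smallest multiple with N1 ≥ 12 and N2 ≥ 10: k = 3  ⇒  N1 = 3·5 = 15, N2 = 3·6 = 18 (N1 ≤ 40, N2 ≤ 30, N2 ≠ N1 ✓), N3 = 15 + 2·18 = 51
check: −N3/N1 with N1 = 15, N3 = 51 gives -17/5; |achieved − target| = 0 ≤ 17/500 ✓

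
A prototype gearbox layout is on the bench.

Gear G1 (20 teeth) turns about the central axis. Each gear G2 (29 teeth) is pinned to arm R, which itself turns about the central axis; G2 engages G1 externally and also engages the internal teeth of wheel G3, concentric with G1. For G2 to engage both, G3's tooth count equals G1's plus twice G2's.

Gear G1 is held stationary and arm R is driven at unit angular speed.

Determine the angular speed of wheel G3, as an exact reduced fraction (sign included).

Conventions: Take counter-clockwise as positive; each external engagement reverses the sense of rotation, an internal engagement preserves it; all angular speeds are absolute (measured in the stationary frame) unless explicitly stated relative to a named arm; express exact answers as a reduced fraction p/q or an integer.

planetary set (20T centre, 29T on arm, 78T internal) — Willis relation
ring teeth: 20 + 2·29 = 78
20(ω_sun−ω_arm) = −78(ω_ring−ω_arm),  ω_sun = 0, ω_arm = 1
ω_ring = 1 − (20/78)(0−1) = 49/39
exact speed ratio = 49/39

49/39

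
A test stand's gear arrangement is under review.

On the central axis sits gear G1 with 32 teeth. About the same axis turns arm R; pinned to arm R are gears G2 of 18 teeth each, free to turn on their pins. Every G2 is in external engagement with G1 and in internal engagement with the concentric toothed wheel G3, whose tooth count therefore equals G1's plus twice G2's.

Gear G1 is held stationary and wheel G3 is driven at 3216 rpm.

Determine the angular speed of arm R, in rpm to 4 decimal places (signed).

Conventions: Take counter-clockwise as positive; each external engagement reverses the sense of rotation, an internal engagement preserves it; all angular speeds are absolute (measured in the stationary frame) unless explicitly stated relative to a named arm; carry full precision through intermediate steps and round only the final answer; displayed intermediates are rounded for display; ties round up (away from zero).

recognized (axles ride arm R): planetary set, 32/18/68 teeth
normalise by the input: solve with ω_ring = 1, then scale by 3216 rpm
ring teeth: 32 + 2·18 = 68
32(ω_sun−ω_arm) = −68(ω_ring−ω_arm),  ω_sun = 0, ω_ring = 1
32(0−ω_arm) = −68(1−ω_arm)  ⇒  100·ω_arm = 68  ⇒  ω_arm = 17/25
scale: ω_arm = 17/25 × 3216 rpm = +2186.8800 rpm

+2186.8800 rpm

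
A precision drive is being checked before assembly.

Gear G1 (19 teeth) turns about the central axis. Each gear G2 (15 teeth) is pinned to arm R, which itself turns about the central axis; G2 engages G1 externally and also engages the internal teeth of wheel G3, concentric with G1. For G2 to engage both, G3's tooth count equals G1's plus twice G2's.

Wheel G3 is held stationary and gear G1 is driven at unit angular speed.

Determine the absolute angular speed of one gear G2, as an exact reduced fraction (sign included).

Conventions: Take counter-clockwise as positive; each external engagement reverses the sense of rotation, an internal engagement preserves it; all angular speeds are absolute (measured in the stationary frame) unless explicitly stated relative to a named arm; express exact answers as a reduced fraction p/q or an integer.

planetary set (19T centre, 15T on arm, 49T internal) — Willis relation
ring teeth: 19 + 2·15 = 49
19(ω_sun−ω_arm) = −49(ω_ring−ω_arm),  ω_ring = 0, ω_sun = 1
19(1−ω_arm) = −49(0−ω_arm)  ⇒  68·ω_arm = 19  ⇒  ω_arm = 19/68
sun–planet mesh: 19·(1−19/68) = −15·(ω_p−ω_arm)  ⇒  ω_p−ω_arm = -931/1020
ω_p = 19/68 − 931/1020 = -19/30
exact speed ratio = -19/30

-19/30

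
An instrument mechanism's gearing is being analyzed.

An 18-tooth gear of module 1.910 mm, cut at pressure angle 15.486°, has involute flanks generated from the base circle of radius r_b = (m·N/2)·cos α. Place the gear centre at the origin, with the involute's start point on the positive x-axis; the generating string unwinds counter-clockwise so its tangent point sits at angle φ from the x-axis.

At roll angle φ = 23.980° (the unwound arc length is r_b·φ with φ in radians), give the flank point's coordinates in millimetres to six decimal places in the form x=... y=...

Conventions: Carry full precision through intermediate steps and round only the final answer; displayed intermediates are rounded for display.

x=17.953912 y=0.397784

recognized (one wheel, involute flank): single-mesh tooth geometry, m = 1.910, N = 18
pitch radius r_p = m·N/2 = 1.910·18/2 = 17.190000
base radius r_b = r_p·cos α = 17.190000·cos 15.486° = 16.565929
roll angle φ = 23.980° = 0.41852995 rad
x = r_b·(cos φ + φ·sin φ) = 17.953912
y = r_b·(sin φ − φ·cos φ) = 0.397784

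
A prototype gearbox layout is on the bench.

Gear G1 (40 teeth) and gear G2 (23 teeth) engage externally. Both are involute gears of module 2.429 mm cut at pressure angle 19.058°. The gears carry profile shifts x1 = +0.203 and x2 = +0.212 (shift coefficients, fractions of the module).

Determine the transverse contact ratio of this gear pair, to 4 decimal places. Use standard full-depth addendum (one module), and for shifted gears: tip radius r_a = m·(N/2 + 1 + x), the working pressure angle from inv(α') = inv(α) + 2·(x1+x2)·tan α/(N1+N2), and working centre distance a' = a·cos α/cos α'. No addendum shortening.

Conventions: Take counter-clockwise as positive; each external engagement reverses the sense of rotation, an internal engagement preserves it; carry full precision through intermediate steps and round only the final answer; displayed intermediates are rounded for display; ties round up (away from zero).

1.6015

topology: single-mesh involute geometry — m = 2.429, 40T/23T pair
base radii: r_b1 = 45.917258, r_b2 = 26.402424
tip radii: r_a1 = 51.502087, r_a2 = 30.877448
inv(α') = inv(19.058°) + 2·(+0.203+0.212)·tan α/(40+23) = 0.01738677  ⇒  α' = 21.01627°
a' = a·cos α / cos α' = 76.5135·cos 19.058°/cos 21.01627° = 77.473314
action lengths: √(r_a1²−r_b1²) = 23.325316, √(r_a2²−r_b2²) = 16.010272
base pitch p_b = π·m·cos α = 7.212666
CR = (23.325316 + 16.010272 − 77.473314·sin 21.01627°)/7.212666 = 1.601502
contact ratio ≈ 1.6015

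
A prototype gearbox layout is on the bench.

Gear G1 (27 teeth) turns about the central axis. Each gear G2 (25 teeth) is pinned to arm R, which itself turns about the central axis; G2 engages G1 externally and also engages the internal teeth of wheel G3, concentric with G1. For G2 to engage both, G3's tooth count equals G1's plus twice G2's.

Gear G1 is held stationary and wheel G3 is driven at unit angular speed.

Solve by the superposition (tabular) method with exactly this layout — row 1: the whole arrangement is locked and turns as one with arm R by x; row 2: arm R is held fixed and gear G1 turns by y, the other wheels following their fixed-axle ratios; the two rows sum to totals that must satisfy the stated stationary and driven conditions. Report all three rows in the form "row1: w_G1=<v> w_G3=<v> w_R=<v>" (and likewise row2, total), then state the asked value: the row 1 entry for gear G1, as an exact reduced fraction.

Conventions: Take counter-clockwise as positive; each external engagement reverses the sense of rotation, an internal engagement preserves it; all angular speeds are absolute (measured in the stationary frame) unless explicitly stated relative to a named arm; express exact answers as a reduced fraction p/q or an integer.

recognized (axles ride arm R): planetary set, 27/25/77 teeth
row 1 — lock + rotate with arm: ω_sun = ω_ring = ω_arm = x
row 2 (arm held, sun turns y): ω_ring = −(27/77)·y, ω_arm = 0
boundary: total ω_sun = x + y = 0 and total ω_ring = x − (27/77)·y = 1  ⇒  y = -77/104, x = 77/104
row 2 ring = −(27/77)·(-77/104) = 27/104
totals (row 1 + row 2): sun 77/104 + (-77/104) = 0, ring 77/104 + 27/104 = 1, arm 77/104 + 0 = 77/104
asked cell (row1, sun) = 77/104

row1: w_G1=77/104 w_G3=77/104 w_R=77/104
row2: w_G1=-77/104 w_G3=27/104 w_R=0
total: w_G1=0 w_G3=1 w_R=77/104
asked value: 77/104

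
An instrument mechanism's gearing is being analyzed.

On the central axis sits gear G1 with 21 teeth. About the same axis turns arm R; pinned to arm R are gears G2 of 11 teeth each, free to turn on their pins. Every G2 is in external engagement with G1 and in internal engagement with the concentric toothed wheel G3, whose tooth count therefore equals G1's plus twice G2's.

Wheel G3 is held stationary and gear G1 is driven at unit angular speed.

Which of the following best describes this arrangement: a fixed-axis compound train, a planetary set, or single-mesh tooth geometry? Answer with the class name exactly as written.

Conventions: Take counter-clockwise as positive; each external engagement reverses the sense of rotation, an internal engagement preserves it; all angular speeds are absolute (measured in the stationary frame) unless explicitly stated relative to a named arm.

class = planetary set [G3 = 21+2·11 = 43; Willis about the carrier]
classification: planetary set

planetary set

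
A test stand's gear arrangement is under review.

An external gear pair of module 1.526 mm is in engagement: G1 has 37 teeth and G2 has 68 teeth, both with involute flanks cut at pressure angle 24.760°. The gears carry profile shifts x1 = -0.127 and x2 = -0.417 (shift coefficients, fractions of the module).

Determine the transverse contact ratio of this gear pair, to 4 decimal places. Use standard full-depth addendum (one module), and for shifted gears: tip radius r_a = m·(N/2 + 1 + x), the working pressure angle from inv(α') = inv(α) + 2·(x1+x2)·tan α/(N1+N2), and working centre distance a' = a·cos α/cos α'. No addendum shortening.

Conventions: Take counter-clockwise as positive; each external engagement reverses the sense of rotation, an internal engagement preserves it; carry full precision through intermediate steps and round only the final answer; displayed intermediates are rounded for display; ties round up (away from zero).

topology: single-mesh involute geometry — m = 1.526, 37T/68T pair
base radii: r_b1 = 25.635727, r_b2 = 47.114309
tip radii: r_a1 = 29.563198, r_a2 = 52.773658
inv(α') = inv(24.760°) + 2·(-0.127-0.417)·tan α/(37+68) = 0.02429534  ⇒  α' = 23.38890°
a' = a·cos α / cos α' = 80.1150·cos 24.760°/cos 23.38890° = 79.262949
action lengths: √(r_a1²−r_b1²) = 14.723865, √(r_a2²−r_b2²) = 23.776057
base pitch p_b = π·m·cos α = 4.353352
CR = (14.723865 + 23.776057 − 79.262949·sin 23.38890°)/4.353352 = 1.615974
contact ratio ≈ 1.6160

1.6160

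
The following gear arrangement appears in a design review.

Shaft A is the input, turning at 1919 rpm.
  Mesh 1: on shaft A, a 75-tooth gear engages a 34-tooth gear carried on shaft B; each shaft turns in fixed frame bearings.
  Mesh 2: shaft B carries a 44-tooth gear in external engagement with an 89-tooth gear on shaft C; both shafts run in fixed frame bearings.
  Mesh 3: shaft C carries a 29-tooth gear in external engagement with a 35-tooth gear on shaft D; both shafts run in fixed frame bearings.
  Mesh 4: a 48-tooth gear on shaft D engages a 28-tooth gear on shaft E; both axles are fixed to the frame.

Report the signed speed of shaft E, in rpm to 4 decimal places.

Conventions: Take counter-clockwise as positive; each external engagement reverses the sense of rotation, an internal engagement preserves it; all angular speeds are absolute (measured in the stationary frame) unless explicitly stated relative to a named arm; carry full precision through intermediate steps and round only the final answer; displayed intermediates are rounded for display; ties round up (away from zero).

recognized (5 fixed axles, 4 meshes): fixed-axis compound train
mesh 1 [75T→34T]: ω = 1919.0000×75/34 = 4233.0882 rpm, sense flips to −
mesh 2 [44T→89T]: ω = 4233.0882×44/89 = 2092.7627 rpm, sense flips to +
mesh 3 [29T→35T]: ω = 2092.7627×29/35 = 1734.0034 rpm, sense flips to −
mesh 4 [48T→28T]: ω = 1734.0034×48/28 = 2972.5773 rpm, sense flips to +
signed output speed = +2972.5773 rpm

+2972.5773 rpm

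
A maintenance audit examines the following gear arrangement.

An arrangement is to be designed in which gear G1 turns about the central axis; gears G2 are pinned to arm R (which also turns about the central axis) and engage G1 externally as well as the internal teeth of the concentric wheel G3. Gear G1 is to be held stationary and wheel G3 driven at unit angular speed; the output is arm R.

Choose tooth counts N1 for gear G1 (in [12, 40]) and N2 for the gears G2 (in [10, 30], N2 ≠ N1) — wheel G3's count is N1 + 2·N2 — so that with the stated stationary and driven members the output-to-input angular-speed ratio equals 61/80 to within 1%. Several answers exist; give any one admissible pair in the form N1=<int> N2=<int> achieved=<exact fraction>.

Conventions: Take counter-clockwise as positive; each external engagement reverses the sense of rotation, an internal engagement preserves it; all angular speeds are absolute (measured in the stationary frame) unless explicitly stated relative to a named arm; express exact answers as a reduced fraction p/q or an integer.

N1=19 N2=21 achieved=61/80

planetary set to be sized for 61/80 (Willis relation)
Willis with ω_sun = 0: ω_arm/ω_ring = N3/(N1+N3); set equal to 61/80  ⇒  N3/N1 = (61/80)/(1 − 61/80) = 61/19
N3 = N1 + 2·N2  ⇒  N2/N1 = (N3/N1 − 1)/2 = (61/19 − 1)/2 = 21/19
smallest multiple with N1 ≥ 12 and N2 ≥ 10: k = 1  ⇒  N1 = 1·19 = 19, N2 = 1·21 = 21 (N1 ≤ 40, N2 ≤ 30, N2 ≠ N1 ✓), N3 = 19 + 2·21 = 61
check: N3/(N1+N3) with N1 = 19, N3 = 61 gives 61/80; |achieved − target| = 0 ≤ 61/8000 ✓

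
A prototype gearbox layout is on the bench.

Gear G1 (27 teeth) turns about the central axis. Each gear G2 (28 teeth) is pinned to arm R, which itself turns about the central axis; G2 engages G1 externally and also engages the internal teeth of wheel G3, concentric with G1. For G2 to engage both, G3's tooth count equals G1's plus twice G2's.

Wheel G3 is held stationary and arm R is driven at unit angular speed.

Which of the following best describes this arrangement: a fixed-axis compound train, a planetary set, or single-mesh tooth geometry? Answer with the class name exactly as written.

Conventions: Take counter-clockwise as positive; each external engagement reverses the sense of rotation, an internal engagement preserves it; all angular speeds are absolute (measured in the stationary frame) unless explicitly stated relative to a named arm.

planetary set

topology: planetary set — G1 27T / G2 28T / G3 83T, arm = carrier (Willis)
classification: planetary set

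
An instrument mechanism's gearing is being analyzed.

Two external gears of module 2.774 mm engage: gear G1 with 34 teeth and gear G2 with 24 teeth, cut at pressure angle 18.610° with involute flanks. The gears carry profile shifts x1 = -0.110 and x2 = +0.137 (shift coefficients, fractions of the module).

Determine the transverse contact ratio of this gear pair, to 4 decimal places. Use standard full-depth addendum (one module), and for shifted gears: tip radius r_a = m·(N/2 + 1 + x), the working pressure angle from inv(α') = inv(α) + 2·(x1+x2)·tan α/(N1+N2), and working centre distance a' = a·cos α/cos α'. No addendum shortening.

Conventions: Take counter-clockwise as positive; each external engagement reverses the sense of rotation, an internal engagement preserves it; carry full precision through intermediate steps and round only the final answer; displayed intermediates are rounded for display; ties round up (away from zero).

1.6843

topology: single-mesh involute geometry — m = 2.774, 34T/24T pair
base radii: r_b1 = 44.692237, r_b2 = 31.547461
tip radii: r_a1 = 49.626860, r_a2 = 36.442038
inv(α') = inv(18.610°) + 2·(-0.110+0.137)·tan α/(34+24) = 0.01223923  ⇒  α' = 18.76699°
a' = a·cos α / cos α' = 80.4460·cos 18.610°/cos 18.76699° = 80.520594
action lengths: √(r_a1²−r_b1²) = 21.573808, √(r_a2²−r_b2²) = 18.242254
base pitch p_b = π·m·cos α = 8.259106
CR = (21.573808 + 18.242254 − 80.520594·sin 18.76699°)/8.259106 = 1.684317
contact ratio ≈ 1.6843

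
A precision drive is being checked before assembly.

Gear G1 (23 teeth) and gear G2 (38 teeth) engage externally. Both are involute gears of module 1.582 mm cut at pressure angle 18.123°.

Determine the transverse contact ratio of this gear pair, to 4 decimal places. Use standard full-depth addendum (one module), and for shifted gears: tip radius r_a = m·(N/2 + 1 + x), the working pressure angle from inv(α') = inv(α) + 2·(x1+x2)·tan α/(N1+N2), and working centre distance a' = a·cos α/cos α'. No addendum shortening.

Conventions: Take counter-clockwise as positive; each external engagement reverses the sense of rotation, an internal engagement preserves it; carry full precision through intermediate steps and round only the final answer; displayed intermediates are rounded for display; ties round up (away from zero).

1.7339

topology: single-mesh involute geometry — m = 1.582, 23T/38T pair
base radii: r_b1 = 17.290462, r_b2 = 28.566851
tip radii: r_a1 = 19.775000, r_a2 = 31.640000
no profile shift: α' = α, a' = a
action lengths: √(r_a1²−r_b1²) = 9.596381, √(r_a2²−r_b2²) = 13.602376
base pitch p_b = π·m·cos α = 4.723443
CR = (9.596381 + 13.602376 − 48.251000·sin 18.12300°)/4.723443 = 1.733884
contact ratio ≈ 1.7339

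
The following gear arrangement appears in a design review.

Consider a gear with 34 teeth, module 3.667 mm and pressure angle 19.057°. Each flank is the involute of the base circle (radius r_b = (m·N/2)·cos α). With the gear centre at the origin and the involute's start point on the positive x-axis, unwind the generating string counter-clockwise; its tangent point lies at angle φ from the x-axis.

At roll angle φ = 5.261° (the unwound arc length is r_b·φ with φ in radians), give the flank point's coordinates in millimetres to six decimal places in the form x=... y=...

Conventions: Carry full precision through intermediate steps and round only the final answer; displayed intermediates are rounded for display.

x=59.170334 y=0.015193

single-mesh involute tooth geometry (34T wheel at module 3.667)
pitch radius r_p = m·N/2 = 3.667·34/2 = 62.339000
base radius r_b = r_p·cos α = 62.339000·cos 19.057° = 58.922462
roll angle φ = 5.261° = 0.09182177 rad
x = r_b·(cos φ + φ·sin φ) = 59.170334
y = r_b·(sin φ − φ·cos φ) = 0.015193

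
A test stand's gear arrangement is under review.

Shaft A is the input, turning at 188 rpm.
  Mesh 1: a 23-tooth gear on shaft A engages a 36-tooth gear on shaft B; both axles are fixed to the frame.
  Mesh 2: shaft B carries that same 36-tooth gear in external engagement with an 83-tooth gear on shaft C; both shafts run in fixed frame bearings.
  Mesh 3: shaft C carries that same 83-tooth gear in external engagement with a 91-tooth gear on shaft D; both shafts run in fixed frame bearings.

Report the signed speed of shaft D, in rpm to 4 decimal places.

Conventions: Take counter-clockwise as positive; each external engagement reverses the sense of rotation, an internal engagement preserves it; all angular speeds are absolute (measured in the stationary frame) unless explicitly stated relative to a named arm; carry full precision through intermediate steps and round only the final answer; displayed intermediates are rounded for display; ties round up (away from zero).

-47.5165 rpm

topology: fixed-axis compound train — 3 meshes, A→D
mesh 1 [23T→36T]: ω = 188.0000×23/36 = 120.1111 rpm, sense flips to −
mesh 2 [36T→83T]: ω = 120.1111×36/83 = 52.0964 rpm, sense flips to +
mesh 3 [83T→91T]: ω = 52.0964×83/91 = 47.5165 rpm, sense flips to −
signed output speed = -47.5165 rpm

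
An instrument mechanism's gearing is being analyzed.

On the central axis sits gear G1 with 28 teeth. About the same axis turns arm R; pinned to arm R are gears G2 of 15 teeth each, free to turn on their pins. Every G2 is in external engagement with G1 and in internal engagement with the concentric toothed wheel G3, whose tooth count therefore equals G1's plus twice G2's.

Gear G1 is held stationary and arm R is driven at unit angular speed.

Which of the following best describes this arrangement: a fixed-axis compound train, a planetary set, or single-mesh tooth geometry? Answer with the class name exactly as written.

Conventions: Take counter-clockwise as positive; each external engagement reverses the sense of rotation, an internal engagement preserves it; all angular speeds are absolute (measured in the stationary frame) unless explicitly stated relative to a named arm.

planetary set

class = planetary set [G3 = 28+2·15 = 58; Willis about the carrier]
classification: planetary set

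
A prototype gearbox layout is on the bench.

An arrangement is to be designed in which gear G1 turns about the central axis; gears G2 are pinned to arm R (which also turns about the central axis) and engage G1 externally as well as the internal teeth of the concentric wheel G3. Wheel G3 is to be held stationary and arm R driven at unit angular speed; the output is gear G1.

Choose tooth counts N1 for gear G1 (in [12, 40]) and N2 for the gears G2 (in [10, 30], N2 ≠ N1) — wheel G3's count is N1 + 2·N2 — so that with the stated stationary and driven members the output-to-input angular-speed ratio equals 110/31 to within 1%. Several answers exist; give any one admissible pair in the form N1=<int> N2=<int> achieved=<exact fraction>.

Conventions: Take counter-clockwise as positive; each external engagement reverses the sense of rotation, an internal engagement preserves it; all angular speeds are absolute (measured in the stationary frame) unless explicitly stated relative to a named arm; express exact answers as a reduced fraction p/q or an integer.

topology: planetary set — design target 110/31, arm = carrier (Willis)
Willis with ω_ring = 0: ω_sun/ω_arm = (N1+N3)/N1; set equal to 110/31  ⇒  N3/N1 = 110/31 − 1 = 79/31
N3 = N1 + 2·N2  ⇒  N2/N1 = (N3/N1 − 1)/2 = (79/31 − 1)/2 = 24/31
smallest multiple with N1 ≥ 12 and N2 ≥ 10: k = 1  ⇒  N1 = 1·31 = 31, N2 = 1·24 = 24 (N1 ≤ 40, N2 ≤ 30, N2 ≠ N1 ✓), N3 = 31 + 2·24 = 79
check: (N1+N3)/N1 with N1 = 31, N3 = 79 gives 110/31; |achieved − target| = 0 ≤ 11/310 ✓

N1=31 N2=24 achieved=110/31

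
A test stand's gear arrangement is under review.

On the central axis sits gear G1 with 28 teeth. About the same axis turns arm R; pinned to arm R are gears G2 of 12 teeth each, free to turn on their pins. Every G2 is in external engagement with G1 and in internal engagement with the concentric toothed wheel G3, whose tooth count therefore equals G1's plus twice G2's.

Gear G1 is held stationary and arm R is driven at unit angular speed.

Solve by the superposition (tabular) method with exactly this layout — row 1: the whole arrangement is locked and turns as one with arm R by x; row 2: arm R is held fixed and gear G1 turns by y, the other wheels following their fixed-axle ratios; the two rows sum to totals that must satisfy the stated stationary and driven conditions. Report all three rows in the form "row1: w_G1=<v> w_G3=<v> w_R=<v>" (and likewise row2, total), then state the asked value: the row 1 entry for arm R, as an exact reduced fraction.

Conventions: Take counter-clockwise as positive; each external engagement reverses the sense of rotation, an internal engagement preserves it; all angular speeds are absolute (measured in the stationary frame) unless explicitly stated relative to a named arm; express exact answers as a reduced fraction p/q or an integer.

class = planetary set [G3 = 28+2·12 = 52; Willis about the carrier]
superposition row 1 [locked train]: every member turns x
row 2 — arm fixed, fixed-axis ratios: sun y, ring −(28/52)·y, arm 0
boundary: total ω_sun = x + y = 0 and total ω_arm = x = 1  ⇒  y = -1, x = 1
row 2 ring = −(28/52)·(-1) = 7/13
totals (row 1 + row 2): sun 1 + (-1) = 0, ring 1 + 7/13 = 20/13, arm 1 + 0 = 1
asked cell (row1, arm) = 1

row1: w_G1=1 w_G3=1 w_R=1
row2: w_G1=-1 w_G3=7/13 w_R=0
total: w_G1=0 w_G3=20/13 w_R=1
asked value: 1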